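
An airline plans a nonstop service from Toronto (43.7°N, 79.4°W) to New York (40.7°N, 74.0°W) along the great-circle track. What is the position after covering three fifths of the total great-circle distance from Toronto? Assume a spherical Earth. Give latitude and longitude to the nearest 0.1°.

Write both endpoints as unit vectors p₁, p₂ with components (cos φ cos λ, cos φ sin λ, sin φ).
The central angle between the endpoints is δ = arccos(p₁·p₂) ≈ 0.087 rad (5.0°).
Interpolate at f = 3/5 with slerp weights a = sin((1−f)δ)/sin δ ≈ 0.400, b = sin(fδ)/sin δ ≈ 0.600.
p = a·p₁ + b·p₂ ≈ (0.179, -0.722, 0.668); φ = arcsin(p_z) ≈ 41.93°, λ = atan2(p_y, p_x) ≈ -76.10°.

≈ 41.9°N, 76.1°W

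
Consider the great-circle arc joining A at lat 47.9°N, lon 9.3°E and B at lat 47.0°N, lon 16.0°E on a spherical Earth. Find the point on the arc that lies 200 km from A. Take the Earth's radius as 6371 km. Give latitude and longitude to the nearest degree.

≈ lat 48°N, lon 12°E

Write both endpoints as unit vectors p₁, p₂ with components (cos φ cos λ, cos φ sin λ, sin φ).
The central angle between the endpoints is δ = arccos(p₁·p₂) ≈ 0.081 rad (4.6°). The total great-circle distance is δ·R ≈ 0.081 × 6371 ≈ 513 km, so the target fraction is f = 200/513 ≈ 0.390.
Interpolate at f ≈ 0.390 with slerp weights a = sin((1−f)δ)/sin δ ≈ 0.611, b = sin(fδ)/sin δ ≈ 0.390.
p = a·p₁ + b·p₂ ≈ (0.660, 0.139, 0.738); φ = arcsin(p_z) ≈ 47.60°, λ = atan2(p_y, p_x) ≈ 11.94°.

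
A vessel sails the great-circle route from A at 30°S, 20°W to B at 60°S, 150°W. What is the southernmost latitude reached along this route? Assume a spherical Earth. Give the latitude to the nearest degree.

≈ 70°S

The great circle lies in the plane with unit normal n̂ = (p₁ × p₂)/|p₁ × p₂|.
Here n̂_z ≈ -0.336; the vertex latitude is φ_max = arccos|n̂_z| ≈ 70.4°.
Check via Clairaut: cos φ_max = |cos φ₁| · sin C = cos(30.0°)·sin(157.2°) ≈ 0.336, again giving ≈ 70.4°.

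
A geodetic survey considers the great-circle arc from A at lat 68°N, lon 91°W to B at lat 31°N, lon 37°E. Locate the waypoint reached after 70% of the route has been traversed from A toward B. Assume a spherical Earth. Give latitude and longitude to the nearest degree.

Write both endpoints as unit vectors p₁, p₂ with components (cos φ cos λ, cos φ sin λ, sin φ).
The central angle between the endpoints is δ = arccos(p₁·p₂) ≈ 1.287 rad (73.7°).
Interpolate at f = 0.70 with slerp weights a = sin((1−f)δ)/sin δ ≈ 0.392, b = sin(fδ)/sin δ ≈ 0.817.
p = a·p₁ + b·p₂ ≈ (0.556, 0.274, 0.784); φ = arcsin(p_z) ≈ 51.66°, λ = atan2(p_y, p_x) ≈ 26.24°.

≈ lat 52°N, lon 26°E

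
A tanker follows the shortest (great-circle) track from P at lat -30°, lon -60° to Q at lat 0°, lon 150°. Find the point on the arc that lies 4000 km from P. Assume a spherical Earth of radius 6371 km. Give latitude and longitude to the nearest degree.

The haversine formula gives a central angle δ ≈ 2.419 rad (138.6°) between the endpoints. The total great-circle distance is δ·R ≈ 2.419 × 6371 ≈ 15411 km, so the target fraction is f = 4000/15411 ≈ 0.260.
Interpolate at f ≈ 0.260 with slerp weights a = sin((1−f)δ)/sin δ ≈ 1.475, b = sin(fδ)/sin δ ≈ 0.888.
p = a·p₁ + b·p₂ ≈ (-0.130, -0.662, -0.738); φ = arcsin(p_z) ≈ -47.53°, λ = atan2(p_y, p_x) ≈ -101.12°.

≈ lat -48°, lon -101°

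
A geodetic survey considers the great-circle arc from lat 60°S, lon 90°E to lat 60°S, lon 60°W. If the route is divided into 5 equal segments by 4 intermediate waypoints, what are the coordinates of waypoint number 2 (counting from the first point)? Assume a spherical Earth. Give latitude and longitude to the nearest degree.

≈ lat 80°S, lon 49°E

From cos δ = sin φ₁ sin φ₂ + cos φ₁ cos φ₂ cos Δλ, the central angle is δ ≈ 1.008 rad (57.8°).
Interpolate at f = 2/5 with slerp weights a = sin((1−f)δ)/sin δ ≈ 0.672, b = sin(fδ)/sin δ ≈ 0.464.
p = a·p₁ + b·p₂ ≈ (0.116, 0.135, -0.984); φ = arcsin(p_z) ≈ -79.74°, λ = atan2(p_y, p_x) ≈ 49.39°.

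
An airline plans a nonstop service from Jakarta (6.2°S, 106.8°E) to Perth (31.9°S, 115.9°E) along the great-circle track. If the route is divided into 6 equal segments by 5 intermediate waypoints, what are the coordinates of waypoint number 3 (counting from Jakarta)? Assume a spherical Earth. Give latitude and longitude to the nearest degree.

≈ 19°S, 111°E

Write both endpoints as unit vectors p₁, p₂ with components (cos φ cos λ, cos φ sin λ, sin φ).
The central angle between the endpoints is δ = arccos(p₁·p₂) ≈ 0.472 rad (27.1°).
Interpolate at f = 3/6 with slerp weights a = sin((1−f)δ)/sin δ ≈ 0.514, b = sin(fδ)/sin δ ≈ 0.514.
p = a·p₁ + b·p₂ ≈ (-0.338, 0.882, -0.327); φ = arcsin(p_z) ≈ -19.11°, λ = atan2(p_y, p_x) ≈ 110.99°.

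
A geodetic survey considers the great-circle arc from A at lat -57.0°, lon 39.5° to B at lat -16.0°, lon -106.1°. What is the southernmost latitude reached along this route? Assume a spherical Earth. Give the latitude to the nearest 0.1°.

The great circle lies in the plane with unit normal n̂ = (p₁ × p₂)/|p₁ × p₂|.
Here n̂_z ≈ -0.302; the vertex latitude is φ_max = arccos|n̂_z| ≈ 72.4°.
Check via Clairaut: cos φ_max = |cos φ₁| · sin C = cos(57.0°)·sin(146.3°) ≈ 0.302, again giving ≈ 72.4°.

≈ -72.4°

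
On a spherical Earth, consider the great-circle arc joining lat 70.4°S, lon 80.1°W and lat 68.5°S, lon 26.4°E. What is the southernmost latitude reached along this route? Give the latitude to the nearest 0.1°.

≈ 77.4°S

The great circle lies in the plane with unit normal n̂ = (p₁ × p₂)/|p₁ × p₂|.
Here n̂_z ≈ +0.218; the vertex latitude is φ_max = arccos|n̂_z| ≈ 77.4°.
Check via Clairaut: cos φ_max = |cos φ₁| · sin C = cos(70.4°)·sin(139.4°) ≈ 0.218, again giving ≈ 77.4°.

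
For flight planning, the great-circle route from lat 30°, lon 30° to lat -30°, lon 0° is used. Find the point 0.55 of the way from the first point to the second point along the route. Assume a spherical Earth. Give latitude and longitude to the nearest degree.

The haversine formula gives a central angle δ ≈ 1.160 rad (66.5°) between the endpoints.
Interpolate at f = 0.55 with slerp weights a = sin((1−f)δ)/sin δ ≈ 0.544, b = sin(fδ)/sin δ ≈ 0.650.
p = a·p₁ + b·p₂ ≈ (0.970, 0.235, -0.053); φ = arcsin(p_z) ≈ -3.03°, λ = atan2(p_y, p_x) ≈ 13.64°.

≈ lat -3°, lon 14°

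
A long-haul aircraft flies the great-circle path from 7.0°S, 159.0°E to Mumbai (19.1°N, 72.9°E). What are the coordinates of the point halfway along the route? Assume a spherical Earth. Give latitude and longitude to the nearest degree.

From cos δ = sin φ₁ sin φ₂ + cos φ₁ cos φ₂ cos Δλ, the central angle is δ ≈ 1.547 rad (88.6°).
Interpolate at f = 1/2 with slerp weights a = sin((1−f)δ)/sin δ ≈ 0.699, b = sin(fδ)/sin δ ≈ 0.699.
p = a·p₁ + b·p₂ ≈ (-0.453, 0.880, 0.143); φ = arcsin(p_z) ≈ 8.25°, λ = atan2(p_y, p_x) ≈ 117.26°.

≈ 8°N, 117°E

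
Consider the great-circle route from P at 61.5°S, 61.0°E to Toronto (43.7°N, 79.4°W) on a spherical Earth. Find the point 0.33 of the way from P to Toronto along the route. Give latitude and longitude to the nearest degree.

≈ 43°S, 22°W

Convert each endpoint to a unit vector on the sphere (x = cos φ cos λ, y = cos φ sin λ, z = sin φ).
The central angle between the endpoints is δ = arccos(p₁·p₂) ≈ 2.632 rad (150.8°).
Interpolate at f = 0.33 with slerp weights a = sin((1−f)δ)/sin δ ≈ 2.012, b = sin(fδ)/sin δ ≈ 1.565.
p = a·p₁ + b·p₂ ≈ (0.674, -0.272, -0.687); φ = arcsin(p_z) ≈ -43.40°, λ = atan2(p_y, p_x) ≈ -22.02°.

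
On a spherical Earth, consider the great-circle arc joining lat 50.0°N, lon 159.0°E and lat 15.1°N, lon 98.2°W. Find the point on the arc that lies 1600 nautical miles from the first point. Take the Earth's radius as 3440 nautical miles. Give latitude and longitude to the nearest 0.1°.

≈ lat 51.3°N, lon 158.4°W

From cos δ = sin φ₁ sin φ₂ + cos φ₁ cos φ₂ cos Δλ, the central angle is δ ≈ 1.509 rad (86.4°). The total great-circle distance is δ·R ≈ 1.509 × 3440 ≈ 5190 nmi, so the target fraction is f = 1600/5190 ≈ 0.308.
Interpolate at f ≈ 0.308 with slerp weights a = sin((1−f)δ)/sin δ ≈ 0.866, b = sin(fδ)/sin δ ≈ 0.449.
p = a·p₁ + b·p₂ ≈ (-0.581, -0.230, 0.780); φ = arcsin(p_z) ≈ 51.29°, λ = atan2(p_y, p_x) ≈ -158.42°.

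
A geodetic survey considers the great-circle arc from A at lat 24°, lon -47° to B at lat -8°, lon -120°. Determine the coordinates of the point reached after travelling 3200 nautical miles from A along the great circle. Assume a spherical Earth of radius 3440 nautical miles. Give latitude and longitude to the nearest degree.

≈ lat 3°, lon -98°

Convert each endpoint to a unit vector on the sphere (x = cos φ cos λ, y = cos φ sin λ, z = sin φ).
The central angle between the endpoints is δ = arccos(p₁·p₂) ≈ 1.361 rad (78.0°). The total great-circle distance is δ·R ≈ 1.361 × 3440 ≈ 4683 nmi, so the target fraction is f = 3200/4683 ≈ 0.683.
Interpolate at f ≈ 0.683 with slerp weights a = sin((1−f)δ)/sin δ ≈ 0.427, b = sin(fδ)/sin δ ≈ 0.820.
p = a·p₁ + b·p₂ ≈ (-0.140, -0.988, 0.060); φ = arcsin(p_z) ≈ 3.42°, λ = atan2(p_y, p_x) ≈ -98.04°.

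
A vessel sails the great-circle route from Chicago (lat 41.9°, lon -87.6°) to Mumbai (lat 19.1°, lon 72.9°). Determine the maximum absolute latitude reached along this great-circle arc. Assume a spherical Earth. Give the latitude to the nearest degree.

≈ 75°

The great circle lies in the plane with unit normal n̂ = (p₁ × p₂)/|p₁ × p₂|.
Here n̂_z ≈ +0.262; the vertex latitude is φ_max = arccos|n̂_z| ≈ 74.8°.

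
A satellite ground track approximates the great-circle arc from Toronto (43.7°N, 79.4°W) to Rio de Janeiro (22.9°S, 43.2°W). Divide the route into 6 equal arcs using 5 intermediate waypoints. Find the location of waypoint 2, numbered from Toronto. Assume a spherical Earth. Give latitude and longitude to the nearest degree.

≈ 22°N, 65°W

The haversine formula gives a central angle δ ≈ 1.299 rad (74.4°) between the endpoints.
Interpolate at f = 2/6 with slerp weights a = sin((1−f)δ)/sin δ ≈ 0.791, b = sin(fδ)/sin δ ≈ 0.436.
p = a·p₁ + b·p₂ ≈ (0.398, -0.837, 0.377); φ = arcsin(p_z) ≈ 22.14°, λ = atan2(p_y, p_x) ≈ -64.58°.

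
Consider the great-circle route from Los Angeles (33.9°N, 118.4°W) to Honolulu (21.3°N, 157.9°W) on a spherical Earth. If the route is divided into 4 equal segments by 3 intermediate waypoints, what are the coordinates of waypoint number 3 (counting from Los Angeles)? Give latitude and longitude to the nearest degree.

Write both endpoints as unit vectors p₁, p₂ with components (cos φ cos λ, cos φ sin λ, sin φ).
The central angle between the endpoints is δ = arccos(p₁·p₂) ≈ 0.645 rad (36.9°).
Interpolate at f = 3/4 with slerp weights a = sin((1−f)δ)/sin δ ≈ 0.267, b = sin(fδ)/sin δ ≈ 0.774.
p = a·p₁ + b·p₂ ≈ (-0.773, -0.466, 0.430); φ = arcsin(p_z) ≈ 25.46°, λ = atan2(p_y, p_x) ≈ -148.92°.

≈ 25°N, 149°W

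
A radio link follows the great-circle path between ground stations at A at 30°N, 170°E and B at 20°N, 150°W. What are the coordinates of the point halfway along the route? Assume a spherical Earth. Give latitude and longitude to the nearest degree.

Convert each endpoint to a unit vector on the sphere (x = cos φ cos λ, y = cos φ sin λ, z = sin φ).
The central angle between the endpoints is δ = arccos(p₁·p₂) ≈ 0.653 rad (37.4°).
Interpolate at f = 1/2 with slerp weights a = sin((1−f)δ)/sin δ ≈ 0.528, b = sin(fδ)/sin δ ≈ 0.528.
p = a·p₁ + b·p₂ ≈ (-0.880, -0.169, 0.444); φ = arcsin(p_z) ≈ 26.39°, λ = atan2(p_y, p_x) ≈ -169.15°.

≈ 26°N, 169°W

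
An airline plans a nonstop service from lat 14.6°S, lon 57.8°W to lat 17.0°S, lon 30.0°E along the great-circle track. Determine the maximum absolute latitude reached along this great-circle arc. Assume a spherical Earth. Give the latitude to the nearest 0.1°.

≈ 21.5°S

The great circle lies in the plane with unit normal n̂ = (p₁ × p₂)/|p₁ × p₂|.
Here n̂_z ≈ +0.930; the vertex latitude is φ_max = arccos|n̂_z| ≈ 21.5°.
Check via Clairaut: cos φ_max = |cos φ₁| · sin C = cos(14.6°)·sin(106.0°) ≈ 0.930, again giving ≈ 21.5°.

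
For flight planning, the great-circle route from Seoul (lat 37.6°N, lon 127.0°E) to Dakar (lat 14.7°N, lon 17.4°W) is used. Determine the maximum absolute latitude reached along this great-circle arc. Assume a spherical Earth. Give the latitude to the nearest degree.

The great circle lies in the plane with unit normal n̂ = (p₁ × p₂)/|p₁ × p₂|.
Here n̂_z ≈ -0.505; the vertex latitude is φ_max = arccos|n̂_z| ≈ 59.7°.

≈ 60°N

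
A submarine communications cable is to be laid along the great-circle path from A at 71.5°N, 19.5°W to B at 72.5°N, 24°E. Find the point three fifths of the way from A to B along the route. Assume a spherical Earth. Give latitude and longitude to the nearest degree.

≈ 73°N, 6°E

Convert each endpoint to a unit vector on the sphere (x = cos φ cos λ, y = cos φ sin λ, z = sin φ).
The central angle between the endpoints is δ = arccos(p₁·p₂) ≈ 0.230 rad (13.2°).
Interpolate at f = 3/5 with slerp weights a = sin((1−f)δ)/sin δ ≈ 0.403, b = sin(fδ)/sin δ ≈ 0.603.
p = a·p₁ + b·p₂ ≈ (0.286, 0.031, 0.958); φ = arcsin(p_z) ≈ 73.26°, λ = atan2(p_y, p_x) ≈ 6.20°.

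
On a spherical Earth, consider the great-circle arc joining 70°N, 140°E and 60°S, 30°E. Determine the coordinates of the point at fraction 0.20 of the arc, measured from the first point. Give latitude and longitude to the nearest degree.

The haversine formula gives a central angle δ ≈ 2.631 rad (150.7°) between the endpoints.
Interpolate at f = 0.20 with slerp weights a = sin((1−f)δ)/sin δ ≈ 1.761, b = sin(fδ)/sin δ ≈ 1.027.
p = a·p₁ + b·p₂ ≈ (-0.017, 0.644, 0.765); φ = arcsin(p_z) ≈ 49.91°, λ = atan2(p_y, p_x) ≈ 91.48°.

≈ 50°N, 91°E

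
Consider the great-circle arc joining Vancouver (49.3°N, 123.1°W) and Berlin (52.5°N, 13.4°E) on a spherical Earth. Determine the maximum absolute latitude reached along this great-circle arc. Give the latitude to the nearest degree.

≈ 73°N

The great circle lies in the plane with unit normal n̂ = (p₁ × p₂)/|p₁ × p₂|.
Here n̂_z ≈ +0.288; the vertex latitude is φ_max = arccos|n̂_z| ≈ 73.3°.
Check via Clairaut: cos φ_max = |cos φ₁| · sin C = cos(49.3°)·sin(26.2°) ≈ 0.288, again giving ≈ 73.3°.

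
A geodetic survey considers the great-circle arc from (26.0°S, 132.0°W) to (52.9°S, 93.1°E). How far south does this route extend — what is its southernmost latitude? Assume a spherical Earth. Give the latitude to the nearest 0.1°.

≈ 67.4°S

The great circle lies in the plane with unit normal n̂ = (p₁ × p₂)/|p₁ × p₂|.
Here n̂_z ≈ -0.384; the vertex latitude is φ_max = arccos|n̂_z| ≈ 67.4°.
Check via Clairaut: cos φ_max = |cos φ₁| · sin C = cos(26.0°)·sin(154.7°) ≈ 0.384, again giving ≈ 67.4°.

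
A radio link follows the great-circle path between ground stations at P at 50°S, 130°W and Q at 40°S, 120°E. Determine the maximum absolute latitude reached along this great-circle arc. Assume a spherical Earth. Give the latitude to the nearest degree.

≈ 61°S

The great circle lies in the plane with unit normal n̂ = (p₁ × p₂)/|p₁ × p₂|.
Here n̂_z ≈ -0.489; the vertex latitude is φ_max = arccos|n̂_z| ≈ 60.7°.
Check via Clairaut: cos φ_max = |cos φ₁| · sin C = cos(50.0°)·sin(130.5°) ≈ 0.489, again giving ≈ 60.7°.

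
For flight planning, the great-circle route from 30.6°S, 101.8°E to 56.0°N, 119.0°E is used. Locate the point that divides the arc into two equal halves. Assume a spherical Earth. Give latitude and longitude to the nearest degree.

≈ 13°N, 109°E

From cos δ = sin φ₁ sin φ₂ + cos φ₁ cos φ₂ cos Δλ, the central angle is δ ≈ 1.533 rad (87.8°).
Interpolate at f = 1/2 with slerp weights a = sin((1−f)δ)/sin δ ≈ 0.694, b = sin(fδ)/sin δ ≈ 0.694.
p = a·p₁ + b·p₂ ≈ (-0.310, 0.924, 0.222); φ = arcsin(p_z) ≈ 12.83°, λ = atan2(p_y, p_x) ≈ 108.56°.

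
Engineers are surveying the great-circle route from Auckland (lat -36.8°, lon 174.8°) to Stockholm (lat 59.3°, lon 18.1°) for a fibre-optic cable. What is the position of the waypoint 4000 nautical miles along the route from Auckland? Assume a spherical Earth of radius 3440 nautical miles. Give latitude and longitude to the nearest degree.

≈ lat 25°, lon 148°

Convert each endpoint to a unit vector on the sphere (x = cos φ cos λ, y = cos φ sin λ, z = sin φ).
The central angle between the endpoints is δ = arccos(p₁·p₂) ≈ 2.669 rad (152.9°). The total great-circle distance is δ·R ≈ 2.669 × 3440 ≈ 9182 nmi, so the target fraction is f = 4000/9182 ≈ 0.436.
Interpolate at f ≈ 0.436 with slerp weights a = sin((1−f)δ)/sin δ ≈ 2.194, b = sin(fδ)/sin δ ≈ 2.018.
p = a·p₁ + b·p₂ ≈ (-0.770, 0.479, 0.421); φ = arcsin(p_z) ≈ 24.89°, λ = atan2(p_y, p_x) ≈ 148.11°.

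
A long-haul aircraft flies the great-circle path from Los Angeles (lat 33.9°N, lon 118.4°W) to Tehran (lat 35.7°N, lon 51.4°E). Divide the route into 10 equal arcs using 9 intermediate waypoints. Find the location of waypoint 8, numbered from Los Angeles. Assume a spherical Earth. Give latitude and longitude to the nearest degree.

≈ lat 57°N, lon 45°E

The haversine formula gives a central angle δ ≈ 1.916 rad (109.8°) between the endpoints.
Interpolate at f = 8/10 with slerp weights a = sin((1−f)δ)/sin δ ≈ 0.397, b = sin(fδ)/sin δ ≈ 1.062.
p = a·p₁ + b·p₂ ≈ (0.381, 0.384, 0.841); φ = arcsin(p_z) ≈ 57.25°, λ = atan2(p_y, p_x) ≈ 45.20°.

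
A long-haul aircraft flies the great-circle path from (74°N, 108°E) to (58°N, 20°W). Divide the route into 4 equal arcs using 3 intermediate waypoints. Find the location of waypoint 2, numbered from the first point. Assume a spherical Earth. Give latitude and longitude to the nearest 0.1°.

≈ (76.9°N, 11.1°E)

Convert each endpoint to a unit vector on the sphere (x = cos φ cos λ, y = cos φ sin λ, z = sin φ).
The central angle between the endpoints is δ = arccos(p₁·p₂) ≈ 0.759 rad (43.5°).
Interpolate at f = 2/4 with slerp weights a = sin((1−f)δ)/sin δ ≈ 0.538, b = sin(fδ)/sin δ ≈ 0.538.
p = a·p₁ + b·p₂ ≈ (0.222, 0.044, 0.974); φ = arcsin(p_z) ≈ 76.91°, λ = atan2(p_y, p_x) ≈ 11.09°.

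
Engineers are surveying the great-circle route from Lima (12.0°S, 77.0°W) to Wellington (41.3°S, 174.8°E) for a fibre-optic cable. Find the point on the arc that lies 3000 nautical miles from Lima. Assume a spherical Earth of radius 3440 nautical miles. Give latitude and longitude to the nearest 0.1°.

Convert each endpoint to a unit vector on the sphere (x = cos φ cos λ, y = cos φ sin λ, z = sin φ).
The central angle between the endpoints is δ = arccos(p₁·p₂) ≈ 1.663 rad (95.3°). The total great-circle distance is δ·R ≈ 1.663 × 3440 ≈ 5721 nmi, so the target fraction is f = 3000/5721 ≈ 0.524.
Interpolate at f ≈ 0.524 with slerp weights a = sin((1−f)δ)/sin δ ≈ 0.714, b = sin(fδ)/sin δ ≈ 0.769.
p = a·p₁ + b·p₂ ≈ (-0.418, -0.628, -0.656); φ = arcsin(p_z) ≈ -41.00°, λ = atan2(p_y, p_x) ≈ -123.64°.

≈ 41.0°S, 123.6°W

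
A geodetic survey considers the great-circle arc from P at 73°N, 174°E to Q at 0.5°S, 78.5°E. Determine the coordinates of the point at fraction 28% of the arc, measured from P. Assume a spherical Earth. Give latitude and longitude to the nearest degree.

≈ 61°N, 112°E

From cos δ = sin φ₁ sin φ₂ + cos φ₁ cos φ₂ cos Δλ, the central angle is δ ≈ 1.607 rad (92.1°).
Interpolate at f = 0.28 with slerp weights a = sin((1−f)δ)/sin δ ≈ 0.916, b = sin(fδ)/sin δ ≈ 0.435.
p = a·p₁ + b·p₂ ≈ (-0.180, 0.455, 0.872); φ = arcsin(p_z) ≈ 60.74°, λ = atan2(p_y, p_x) ≈ 111.57°.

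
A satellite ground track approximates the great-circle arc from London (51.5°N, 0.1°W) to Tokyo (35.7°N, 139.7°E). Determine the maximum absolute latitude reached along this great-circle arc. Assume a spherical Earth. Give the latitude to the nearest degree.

The great circle lies in the plane with unit normal n̂ = (p₁ × p₂)/|p₁ × p₂|.
Here n̂_z ≈ +0.327; the vertex latitude is φ_max = arccos|n̂_z| ≈ 70.9°.

≈ 71°N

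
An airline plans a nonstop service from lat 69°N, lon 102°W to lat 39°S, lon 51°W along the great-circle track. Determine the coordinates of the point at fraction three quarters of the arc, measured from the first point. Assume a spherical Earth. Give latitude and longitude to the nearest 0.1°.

≈ lat 11.5°S, lon 59.6°W

Write both endpoints as unit vectors p₁, p₂ with components (cos φ cos λ, cos φ sin λ, sin φ).
The central angle between the endpoints is δ = arccos(p₁·p₂) ≈ 1.996 rad (114.3°).
Interpolate at f = 3/4 with slerp weights a = sin((1−f)δ)/sin δ ≈ 0.525, b = sin(fδ)/sin δ ≈ 1.095.
p = a·p₁ + b·p₂ ≈ (0.496, -0.845, -0.199); φ = arcsin(p_z) ≈ -11.45°, λ = atan2(p_y, p_x) ≈ -59.58°.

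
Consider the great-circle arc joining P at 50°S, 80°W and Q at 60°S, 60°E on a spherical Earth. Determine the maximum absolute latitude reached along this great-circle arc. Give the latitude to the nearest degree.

The great circle lies in the plane with unit normal n̂ = (p₁ × p₂)/|p₁ × p₂|.
Here n̂_z ≈ +0.227; the vertex latitude is φ_max = arccos|n̂_z| ≈ 76.9°.
Check via Clairaut: cos φ_max = |cos φ₁| · sin C = cos(50.0°)·sin(159.3°) ≈ 0.227, again giving ≈ 76.9°.

≈ 77°S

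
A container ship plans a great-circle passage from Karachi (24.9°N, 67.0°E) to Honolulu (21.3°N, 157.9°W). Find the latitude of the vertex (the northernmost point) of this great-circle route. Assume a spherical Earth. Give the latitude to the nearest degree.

≈ 48°N

The great circle lies in the plane with unit normal n̂ = (p₁ × p₂)/|p₁ × p₂|.
Here n̂_z ≈ +0.666; the vertex latitude is φ_max = arccos|n̂_z| ≈ 48.2°.
Check via Clairaut: cos φ_max = |cos φ₁| · sin C = cos(24.9°)·sin(47.3°) ≈ 0.666, again giving ≈ 48.2°.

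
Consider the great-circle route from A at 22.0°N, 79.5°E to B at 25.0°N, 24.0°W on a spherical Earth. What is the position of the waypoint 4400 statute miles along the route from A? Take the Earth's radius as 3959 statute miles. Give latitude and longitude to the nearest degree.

≈ 34°N, 7°E

The haversine formula gives a central angle δ ≈ 1.609 rad (92.2°) between the endpoints. The total great-circle distance is δ·R ≈ 1.609 × 3959 ≈ 6369 mi, so the target fraction is f = 4400/6369 ≈ 0.691.
Interpolate at f ≈ 0.691 with slerp weights a = sin((1−f)δ)/sin δ ≈ 0.477, b = sin(fδ)/sin δ ≈ 0.897.
p = a·p₁ + b·p₂ ≈ (0.823, 0.105, 0.558); φ = arcsin(p_z) ≈ 33.91°, λ = atan2(p_y, p_x) ≈ 7.24°.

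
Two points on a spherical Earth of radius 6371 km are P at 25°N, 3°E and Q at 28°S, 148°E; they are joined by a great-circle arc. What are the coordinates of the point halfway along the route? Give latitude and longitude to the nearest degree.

Write both endpoints as unit vectors p₁, p₂ with components (cos φ cos λ, cos φ sin λ, sin φ).
The central angle between the endpoints is δ = arccos(p₁·p₂) ≈ 2.594 rad (148.6°).
Interpolate at f = 1/2 with slerp weights a = sin((1−f)δ)/sin δ ≈ 1.850, b = sin(fδ)/sin δ ≈ 1.850.
p = a·p₁ + b·p₂ ≈ (0.289, 0.953, -0.087); φ = arcsin(p_z) ≈ -4.97°, λ = atan2(p_y, p_x) ≈ 73.13°.

≈ 5°S, 73°E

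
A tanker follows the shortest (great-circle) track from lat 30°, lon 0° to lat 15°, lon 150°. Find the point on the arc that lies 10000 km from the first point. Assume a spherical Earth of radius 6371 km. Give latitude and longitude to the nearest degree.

≈ lat 44°, lon 124°

Convert each endpoint to a unit vector on the sphere (x = cos φ cos λ, y = cos φ sin λ, z = sin φ).
The central angle between the endpoints is δ = arccos(p₁·p₂) ≈ 2.208 rad (126.5°). The total great-circle distance is δ·R ≈ 2.208 × 6371 ≈ 14068 km, so the target fraction is f = 10000/14068 ≈ 0.711.
Interpolate at f ≈ 0.711 with slerp weights a = sin((1−f)δ)/sin δ ≈ 0.742, b = sin(fδ)/sin δ ≈ 1.244.
p = a·p₁ + b·p₂ ≈ (-0.399, 0.601, 0.693); φ = arcsin(p_z) ≈ 43.85°, λ = atan2(p_y, p_x) ≈ 123.56°.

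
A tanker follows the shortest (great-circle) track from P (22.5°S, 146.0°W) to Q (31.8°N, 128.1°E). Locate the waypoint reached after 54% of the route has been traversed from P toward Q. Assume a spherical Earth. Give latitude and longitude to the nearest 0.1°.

Write both endpoints as unit vectors p₁, p₂ with components (cos φ cos λ, cos φ sin λ, sin φ).
The central angle between the endpoints is δ = arccos(p₁·p₂) ≈ 1.717 rad (98.4°).
Interpolate at f = 0.54 with slerp weights a = sin((1−f)δ)/sin δ ≈ 0.718, b = sin(fδ)/sin δ ≈ 0.808.
p = a·p₁ + b·p₂ ≈ (-0.974, 0.170, 0.151); φ = arcsin(p_z) ≈ 8.70°, λ = atan2(p_y, p_x) ≈ 170.10°.

≈ (8.7°N, 170.1°E)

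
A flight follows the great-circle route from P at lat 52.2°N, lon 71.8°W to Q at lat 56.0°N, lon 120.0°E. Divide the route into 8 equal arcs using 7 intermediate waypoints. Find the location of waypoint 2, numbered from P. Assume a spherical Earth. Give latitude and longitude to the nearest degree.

≈ lat 70°N, lon 78°W

From cos δ = sin φ₁ sin φ₂ + cos φ₁ cos φ₂ cos Δλ, the central angle is δ ≈ 1.246 rad (71.4°).
Interpolate at f = 2/8 with slerp weights a = sin((1−f)δ)/sin δ ≈ 0.849, b = sin(fδ)/sin δ ≈ 0.323.
p = a·p₁ + b·p₂ ≈ (0.072, -0.338, 0.939); φ = arcsin(p_z) ≈ 69.81°, λ = atan2(p_y, p_x) ≈ -77.95°.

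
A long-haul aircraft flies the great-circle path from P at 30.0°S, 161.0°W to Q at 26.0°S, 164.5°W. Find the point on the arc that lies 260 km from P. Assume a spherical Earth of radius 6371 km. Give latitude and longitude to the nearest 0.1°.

From cos δ = sin φ₁ sin φ₂ + cos φ₁ cos φ₂ cos Δλ, the central angle is δ ≈ 0.088 rad (5.1°). The total great-circle distance is δ·R ≈ 0.088 × 6371 ≈ 562 km, so the target fraction is f = 260/562 ≈ 0.463.
Interpolate at f ≈ 0.463 with slerp weights a = sin((1−f)δ)/sin δ ≈ 0.538, b = sin(fδ)/sin δ ≈ 0.463.
p = a·p₁ + b·p₂ ≈ (-0.842, -0.263, -0.472); φ = arcsin(p_z) ≈ -28.16°, λ = atan2(p_y, p_x) ≈ -162.65°.

≈ 28.2°S, 162.7°W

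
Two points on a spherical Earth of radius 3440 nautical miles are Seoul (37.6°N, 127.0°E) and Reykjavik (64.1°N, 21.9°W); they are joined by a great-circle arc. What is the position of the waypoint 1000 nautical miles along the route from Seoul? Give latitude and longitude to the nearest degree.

Convert each endpoint to a unit vector on the sphere (x = cos φ cos λ, y = cos φ sin λ, z = sin φ).
The central angle between the endpoints is δ = arccos(p₁·p₂) ≈ 1.316 rad (75.4°). The total great-circle distance is δ·R ≈ 1.316 × 3440 ≈ 4525 nmi, so the target fraction is f = 1000/4525 ≈ 0.221.
Interpolate at f ≈ 0.221 with slerp weights a = sin((1−f)δ)/sin δ ≈ 0.883, b = sin(fδ)/sin δ ≈ 0.296.
p = a·p₁ + b·p₂ ≈ (-0.301, 0.511, 0.805); φ = arcsin(p_z) ≈ 53.65°, λ = atan2(p_y, p_x) ≈ 120.53°.

≈ 54°N, 121°E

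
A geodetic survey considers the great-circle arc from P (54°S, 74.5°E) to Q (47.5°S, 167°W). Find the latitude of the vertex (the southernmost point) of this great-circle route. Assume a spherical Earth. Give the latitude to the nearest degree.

≈ 68°S

The great circle lies in the plane with unit normal n̂ = (p₁ × p₂)/|p₁ × p₂|.
Here n̂_z ≈ +0.382; the vertex latitude is φ_max = arccos|n̂_z| ≈ 67.5°.
Check via Clairaut: cos φ_max = |cos φ₁| · sin C = cos(54.0°)·sin(139.5°) ≈ 0.382, again giving ≈ 67.5°.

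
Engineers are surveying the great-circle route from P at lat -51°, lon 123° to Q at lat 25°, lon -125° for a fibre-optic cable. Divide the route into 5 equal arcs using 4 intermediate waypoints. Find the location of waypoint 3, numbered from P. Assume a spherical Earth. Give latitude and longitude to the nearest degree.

≈ lat -13°, lon -158°

The haversine formula gives a central angle δ ≈ 2.144 rad (122.8°) between the endpoints.
Interpolate at f = 3/5 with slerp weights a = sin((1−f)δ)/sin δ ≈ 0.900, b = sin(fδ)/sin δ ≈ 1.142.
p = a·p₁ + b·p₂ ≈ (-0.902, -0.373, -0.217); φ = arcsin(p_z) ≈ -12.51°, λ = atan2(p_y, p_x) ≈ -157.54°.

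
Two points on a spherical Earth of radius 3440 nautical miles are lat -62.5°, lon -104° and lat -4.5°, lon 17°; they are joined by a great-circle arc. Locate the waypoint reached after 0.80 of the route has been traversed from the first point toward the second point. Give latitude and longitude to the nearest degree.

≈ lat -23°, lon 8°

Convert each endpoint to a unit vector on the sphere (x = cos φ cos λ, y = cos φ sin λ, z = sin φ).
The central angle between the endpoints is δ = arccos(p₁·p₂) ≈ 1.739 rad (99.6°).
Interpolate at f = 0.80 with slerp weights a = sin((1−f)δ)/sin δ ≈ 0.346, b = sin(fδ)/sin δ ≈ 0.998.
p = a·p₁ + b·p₂ ≈ (0.913, 0.136, -0.385); φ = arcsin(p_z) ≈ -22.64°, λ = atan2(p_y, p_x) ≈ 8.47°.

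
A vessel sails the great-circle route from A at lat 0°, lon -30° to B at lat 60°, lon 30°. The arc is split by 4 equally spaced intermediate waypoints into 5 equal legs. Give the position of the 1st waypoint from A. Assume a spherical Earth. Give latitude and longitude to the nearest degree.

The haversine formula gives a central angle δ ≈ 1.318 rad (75.5°) between the endpoints.
Interpolate at f = 1/5 with slerp weights a = sin((1−f)δ)/sin δ ≈ 0.898, b = sin(fδ)/sin δ ≈ 0.269.
p = a·p₁ + b·p₂ ≈ (0.894, -0.382, 0.233); φ = arcsin(p_z) ≈ 13.48°, λ = atan2(p_y, p_x) ≈ -23.12°.

≈ lat 13°, lon -23°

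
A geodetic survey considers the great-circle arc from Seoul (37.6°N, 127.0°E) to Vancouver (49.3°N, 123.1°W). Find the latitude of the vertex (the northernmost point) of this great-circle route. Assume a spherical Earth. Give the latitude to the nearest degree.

The great circle lies in the plane with unit normal n̂ = (p₁ × p₂)/|p₁ × p₂|.
Here n̂_z ≈ +0.507; the vertex latitude is φ_max = arccos|n̂_z| ≈ 59.5°.

≈ 60°N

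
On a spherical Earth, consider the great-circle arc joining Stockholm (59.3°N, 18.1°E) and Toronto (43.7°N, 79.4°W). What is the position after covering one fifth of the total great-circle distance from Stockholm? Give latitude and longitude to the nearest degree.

Write both endpoints as unit vectors p₁, p₂ with components (cos φ cos λ, cos φ sin λ, sin φ).
The central angle between the endpoints is δ = arccos(p₁·p₂) ≈ 0.993 rad (56.9°).
Interpolate at f = 1/5 with slerp weights a = sin((1−f)δ)/sin δ ≈ 0.852, b = sin(fδ)/sin δ ≈ 0.236.
p = a·p₁ + b·p₂ ≈ (0.445, -0.032, 0.895); φ = arcsin(p_z) ≈ 63.52°, λ = atan2(p_y, p_x) ≈ -4.15°.

≈ 64°N, 4°W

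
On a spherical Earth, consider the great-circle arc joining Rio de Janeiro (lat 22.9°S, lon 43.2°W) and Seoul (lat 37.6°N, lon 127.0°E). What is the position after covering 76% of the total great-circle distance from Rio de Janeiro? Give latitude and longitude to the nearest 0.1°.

The haversine formula gives a central angle δ ≈ 2.846 rad (163.1°) between the endpoints.
Interpolate at f = 0.76 with slerp weights a = sin((1−f)δ)/sin δ ≈ 2.166, b = sin(fδ)/sin δ ≈ 2.848.
p = a·p₁ + b·p₂ ≈ (0.097, 0.436, 0.895); φ = arcsin(p_z) ≈ 63.47°, λ = atan2(p_y, p_x) ≈ 77.49°.

≈ lat 63.5°N, lon 77.5°E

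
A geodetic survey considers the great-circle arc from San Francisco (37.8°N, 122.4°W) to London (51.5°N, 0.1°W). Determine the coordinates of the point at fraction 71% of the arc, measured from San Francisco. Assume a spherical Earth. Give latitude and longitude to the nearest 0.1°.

Convert each endpoint to a unit vector on the sphere (x = cos φ cos λ, y = cos φ sin λ, z = sin φ).
The central angle between the endpoints is δ = arccos(p₁·p₂) ≈ 1.352 rad (77.5°).
Interpolate at f = 0.71 with slerp weights a = sin((1−f)δ)/sin δ ≈ 0.391, b = sin(fδ)/sin δ ≈ 0.839.
p = a·p₁ + b·p₂ ≈ (0.357, -0.262, 0.897); φ = arcsin(p_z) ≈ 63.73°, λ = atan2(p_y, p_x) ≈ -36.31°.

≈ (63.7°N, 36.3°W)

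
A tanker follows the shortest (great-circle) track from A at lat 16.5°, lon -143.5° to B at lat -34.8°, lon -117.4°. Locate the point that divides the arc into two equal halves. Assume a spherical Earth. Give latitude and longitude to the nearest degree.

≈ lat -9°, lon -131°

Convert each endpoint to a unit vector on the sphere (x = cos φ cos λ, y = cos φ sin λ, z = sin φ).
The central angle between the endpoints is δ = arccos(p₁·p₂) ≈ 0.994 rad (57.0°).
Interpolate at f = 1/2 with slerp weights a = sin((1−f)δ)/sin δ ≈ 0.569, b = sin(fδ)/sin δ ≈ 0.569.
p = a·p₁ + b·p₂ ≈ (-0.653, -0.739, -0.163); φ = arcsin(p_z) ≈ -9.39°, λ = atan2(p_y, p_x) ≈ -131.48°.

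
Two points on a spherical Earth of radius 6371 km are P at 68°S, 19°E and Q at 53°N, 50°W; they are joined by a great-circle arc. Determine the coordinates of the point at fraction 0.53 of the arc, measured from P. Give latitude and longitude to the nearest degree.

≈ 5°S, 26°W

The haversine formula gives a central angle δ ≈ 2.291 rad (131.3°) between the endpoints.
Interpolate at f = 0.53 with slerp weights a = sin((1−f)δ)/sin δ ≈ 1.172, b = sin(fδ)/sin δ ≈ 1.247.
p = a·p₁ + b·p₂ ≈ (0.897, -0.432, -0.090); φ = arcsin(p_z) ≈ -5.19°, λ = atan2(p_y, p_x) ≈ -25.71°.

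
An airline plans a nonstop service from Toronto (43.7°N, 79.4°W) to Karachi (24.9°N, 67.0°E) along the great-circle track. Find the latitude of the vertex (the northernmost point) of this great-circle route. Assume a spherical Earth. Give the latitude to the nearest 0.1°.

≈ 68.0°N

The great circle lies in the plane with unit normal n̂ = (p₁ × p₂)/|p₁ × p₂|.
Here n̂_z ≈ +0.375; the vertex latitude is φ_max = arccos|n̂_z| ≈ 68.0°.
Check via Clairaut: cos φ_max = |cos φ₁| · sin C = cos(43.7°)·sin(31.3°) ≈ 0.375, again giving ≈ 68.0°.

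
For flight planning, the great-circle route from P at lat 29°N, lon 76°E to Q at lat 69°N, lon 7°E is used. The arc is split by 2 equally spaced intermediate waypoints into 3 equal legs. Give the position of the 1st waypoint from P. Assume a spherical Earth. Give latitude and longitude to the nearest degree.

≈ lat 46°N, lon 65°E

Convert each endpoint to a unit vector on the sphere (x = cos φ cos λ, y = cos φ sin λ, z = sin φ).
The central angle between the endpoints is δ = arccos(p₁·p₂) ≈ 0.970 rad (55.6°).
Interpolate at f = 1/3 with slerp weights a = sin((1−f)δ)/sin δ ≈ 0.731, b = sin(fδ)/sin δ ≈ 0.385.
p = a·p₁ + b·p₂ ≈ (0.292, 0.637, 0.714); φ = arcsin(p_z) ≈ 45.54°, λ = atan2(p_y, p_x) ≈ 65.40°.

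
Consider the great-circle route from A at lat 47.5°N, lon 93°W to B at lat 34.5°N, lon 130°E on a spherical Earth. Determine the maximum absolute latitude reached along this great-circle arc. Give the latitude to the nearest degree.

≈ 68°N

The great circle lies in the plane with unit normal n̂ = (p₁ × p₂)/|p₁ × p₂|.
Here n̂_z ≈ -0.380; the vertex latitude is φ_max = arccos|n̂_z| ≈ 67.7°.
Check via Clairaut: cos φ_max = |cos φ₁| · sin C = cos(47.5°)·sin(34.2°) ≈ 0.380, again giving ≈ 67.7°.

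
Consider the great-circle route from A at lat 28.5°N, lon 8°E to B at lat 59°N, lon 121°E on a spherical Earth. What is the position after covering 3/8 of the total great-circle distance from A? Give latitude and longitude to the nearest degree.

≈ lat 52°N, lon 30°E

From cos δ = sin φ₁ sin φ₂ + cos φ₁ cos φ₂ cos Δλ, the central angle is δ ≈ 1.337 rad (76.6°).
Interpolate at f = 3/8 with slerp weights a = sin((1−f)δ)/sin δ ≈ 0.762, b = sin(fδ)/sin δ ≈ 0.494.
p = a·p₁ + b·p₂ ≈ (0.532, 0.311, 0.787); φ = arcsin(p_z) ≈ 51.92°, λ = atan2(p_y, p_x) ≈ 30.32°.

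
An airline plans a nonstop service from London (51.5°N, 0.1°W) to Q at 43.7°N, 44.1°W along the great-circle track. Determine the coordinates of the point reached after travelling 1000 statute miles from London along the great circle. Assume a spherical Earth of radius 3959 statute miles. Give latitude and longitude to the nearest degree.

Convert each endpoint to a unit vector on the sphere (x = cos φ cos λ, y = cos φ sin λ, z = sin φ).
The central angle between the endpoints is δ = arccos(p₁·p₂) ≈ 0.527 rad (30.2°). The total great-circle distance is δ·R ≈ 0.527 × 3959 ≈ 2085 mi, so the target fraction is f = 1000/2085 ≈ 0.480.
Interpolate at f ≈ 0.480 with slerp weights a = sin((1−f)δ)/sin δ ≈ 0.539, b = sin(fδ)/sin δ ≈ 0.497.
p = a·p₁ + b·p₂ ≈ (0.593, -0.251, 0.765); φ = arcsin(p_z) ≈ 49.90°, λ = atan2(p_y, p_x) ≈ -22.90°.

≈ 50°N, 23°W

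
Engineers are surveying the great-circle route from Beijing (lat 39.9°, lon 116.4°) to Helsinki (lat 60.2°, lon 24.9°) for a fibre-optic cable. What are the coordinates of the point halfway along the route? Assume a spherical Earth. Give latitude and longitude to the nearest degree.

Convert each endpoint to a unit vector on the sphere (x = cos φ cos λ, y = cos φ sin λ, z = sin φ).
The central angle between the endpoints is δ = arccos(p₁·p₂) ≈ 0.992 rad (56.9°).
Interpolate at f = 1/2 with slerp weights a = sin((1−f)δ)/sin δ ≈ 0.569, b = sin(fδ)/sin δ ≈ 0.569.
p = a·p₁ + b·p₂ ≈ (0.062, 0.510, 0.858); φ = arcsin(p_z) ≈ 59.10°, λ = atan2(p_y, p_x) ≈ 83.02°.

≈ lat 59°, lon 83°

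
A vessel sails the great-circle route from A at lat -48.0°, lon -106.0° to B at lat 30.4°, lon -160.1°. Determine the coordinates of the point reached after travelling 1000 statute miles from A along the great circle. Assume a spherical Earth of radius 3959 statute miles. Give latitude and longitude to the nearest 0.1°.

≈ lat -36.9°, lon -118.6°

Write both endpoints as unit vectors p₁, p₂ with components (cos φ cos λ, cos φ sin λ, sin φ).
The central angle between the endpoints is δ = arccos(p₁·p₂) ≈ 1.608 rad (92.2°). The total great-circle distance is δ·R ≈ 1.608 × 3959 ≈ 6368 mi, so the target fraction is f = 1000/6368 ≈ 0.157.
Interpolate at f ≈ 0.157 with slerp weights a = sin((1−f)δ)/sin δ ≈ 0.978, b = sin(fδ)/sin δ ≈ 0.250.
p = a·p₁ + b·p₂ ≈ (-0.383, -0.702, -0.600); φ = arcsin(p_z) ≈ -36.87°, λ = atan2(p_y, p_x) ≈ -118.62°.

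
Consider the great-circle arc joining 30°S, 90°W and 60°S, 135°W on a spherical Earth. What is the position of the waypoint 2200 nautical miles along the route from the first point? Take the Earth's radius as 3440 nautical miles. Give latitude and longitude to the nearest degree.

Convert each endpoint to a unit vector on the sphere (x = cos φ cos λ, y = cos φ sin λ, z = sin φ).
The central angle between the endpoints is δ = arccos(p₁·p₂) ≈ 0.739 rad (42.3°). The total great-circle distance is δ·R ≈ 0.739 × 3440 ≈ 2542 nmi, so the target fraction is f = 2200/2542 ≈ 0.866.
Interpolate at f ≈ 0.866 with slerp weights a = sin((1−f)δ)/sin δ ≈ 0.147, b = sin(fδ)/sin δ ≈ 0.886.
p = a·p₁ + b·p₂ ≈ (-0.313, -0.441, -0.841); φ = arcsin(p_z) ≈ -57.26°, λ = atan2(p_y, p_x) ≈ -125.40°.

≈ 57°S, 125°W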